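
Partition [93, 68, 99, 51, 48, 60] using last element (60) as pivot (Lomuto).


Pivot: 60
  51 <= 60: swap -> [51, 68, 99, 93, 48, 60]
  48 <= 60: swap -> [51, 48, 99, 93, 68, 60]
Place pivot at 2: [51, 48, 60, 93, 68, 99]

Partitioned: [51, 48, 60, 93, 68, 99]


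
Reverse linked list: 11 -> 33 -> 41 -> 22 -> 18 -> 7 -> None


Step 1: curr=11, set curr.next=prev(None) | reversed so far: 11
Step 2: curr=33, set curr.next=prev(11) | reversed so far: 33 -> 11
Step 3: curr=41, set curr.next=prev(33) | reversed so far: 41 -> 33 -> 11
Step 4: curr=22, set curr.next=prev(41) | reversed so far: 22 -> 41 -> 33 -> 11
Step 5: curr=18, set curr.next=prev(22) | reversed so far: 18 -> 22 -> 41 -> 33 -> 11
Step 6: curr=7, set curr.next=prev(18) | reversed so far: 7 -> 18 -> 22 -> 41 -> 33 -> 11

7 -> 18 -> 22 -> 41 -> 33 -> 11 -> None


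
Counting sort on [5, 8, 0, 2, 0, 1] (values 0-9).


Input: [5, 8, 0, 2, 0, 1]
Counts: [2, 1, 1, 0, 0, 1, 0, 0, 1, 0]

Sorted: [0, 0, 1, 2, 5, 8]


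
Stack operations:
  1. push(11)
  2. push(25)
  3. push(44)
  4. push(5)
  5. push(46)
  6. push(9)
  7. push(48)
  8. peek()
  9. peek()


push(11) -> [11]
push(25) -> [11, 25]
push(44) -> [11, 25, 44]
push(5) -> [11, 25, 44, 5]
push(46) -> [11, 25, 44, 5, 46]
push(9) -> [11, 25, 44, 5, 46, 9]
push(48) -> [11, 25, 44, 5, 46, 9, 48]
peek()->48
peek()->48

Final stack: [11, 25, 44, 5, 46, 9, 48]


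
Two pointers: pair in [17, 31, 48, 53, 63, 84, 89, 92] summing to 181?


lo=0(17)+hi=7(92)=109
lo=1(31)+hi=7(92)=123
lo=2(48)+hi=7(92)=140
lo=3(53)+hi=7(92)=145
lo=4(63)+hi=7(92)=155
lo=5(84)+hi=7(92)=176
lo=6(89)+hi=7(92)=181

Yes: 89+92=181


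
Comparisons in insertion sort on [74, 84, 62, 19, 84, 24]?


Algorithm: insertion sort
Input: [74, 84, 62, 19, 84, 24]
Sorted: [19, 24, 62, 74, 84, 84]

12


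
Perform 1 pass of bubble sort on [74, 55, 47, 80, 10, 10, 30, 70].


Initial: [74, 55, 47, 80, 10, 10, 30, 70]
Pass 1: [55, 47, 74, 10, 10, 30, 70, 80] (6 swaps)

After 1 pass: [55, 47, 74, 10, 10, 30, 70, 80]


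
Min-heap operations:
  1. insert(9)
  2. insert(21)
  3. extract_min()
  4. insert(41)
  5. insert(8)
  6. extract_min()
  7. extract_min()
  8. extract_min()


insert(9) -> [9]
insert(21) -> [9, 21]
extract_min()->9, [21]
insert(41) -> [21, 41]
insert(8) -> [8, 41, 21]
extract_min()->8, [21, 41]
extract_min()->21, [41]
extract_min()->41, []

Final heap: []


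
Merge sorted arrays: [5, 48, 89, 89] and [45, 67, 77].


Take 5 from A
Take 45 from B
Take 48 from A
Take 67 from B
Take 77 from B

Merged: [5, 45, 48, 67, 77, 89, 89]


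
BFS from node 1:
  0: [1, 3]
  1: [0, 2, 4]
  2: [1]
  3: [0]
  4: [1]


Visit 1, enqueue [0, 2, 4]
Visit 0, enqueue [3]
Visit 2, enqueue []
Visit 4, enqueue []
Visit 3, enqueue []

BFS order: [1, 0, 2, 4, 3]


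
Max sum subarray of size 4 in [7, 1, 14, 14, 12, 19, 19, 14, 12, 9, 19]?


[0:4]: 36
[1:5]: 41
[2:6]: 59
[3:7]: 64
[4:8]: 64
[5:9]: 64
[6:10]: 54
[7:11]: 54

Max: 64 at [3:7]


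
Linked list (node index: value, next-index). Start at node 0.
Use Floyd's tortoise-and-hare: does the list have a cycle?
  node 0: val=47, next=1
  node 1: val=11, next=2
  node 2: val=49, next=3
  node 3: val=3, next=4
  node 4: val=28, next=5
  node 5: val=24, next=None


Floyd's tortoise (slow, +1) and hare (fast, +2):
  init: slow=0, fast=0
  step 1: slow=1, fast=2
  step 2: slow=2, fast=4
  step 3: fast 4->5->None, no cycle

Cycle: no


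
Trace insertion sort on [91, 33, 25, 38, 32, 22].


Initial: [91, 33, 25, 38, 32, 22]
Insert 33: [33, 91, 25, 38, 32, 22]
Insert 25: [25, 33, 91, 38, 32, 22]
Insert 38: [25, 33, 38, 91, 32, 22]
Insert 32: [25, 32, 33, 38, 91, 22]
Insert 22: [22, 25, 32, 33, 38, 91]

Sorted: [22, 25, 32, 33, 38, 91]


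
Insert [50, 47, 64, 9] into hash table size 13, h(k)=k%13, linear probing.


Insert 50: h=11 -> slot 11
Insert 47: h=8 -> slot 8
Insert 64: h=12 -> slot 12
Insert 9: h=9 -> slot 9

Table: [None, None, None, None, None, None, None, None, 47, 9, None, 50, 64]


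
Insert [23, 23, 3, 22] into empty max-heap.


Insert 23: [23]
Insert 23: [23, 23]
Insert 3: [23, 23, 3]
Insert 22: [23, 23, 3, 22]

Final heap: [23, 23, 3, 22]


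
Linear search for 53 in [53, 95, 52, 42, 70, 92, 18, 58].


i=0: 53==53 found!

Found at 0, 1 comps


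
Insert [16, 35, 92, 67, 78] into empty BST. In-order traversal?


Insert 16: root
Insert 35: R from 16
Insert 92: R from 16 -> R from 35
Insert 67: R from 16 -> R from 35 -> L from 92
Insert 78: R from 16 -> R from 35 -> L from 92 -> R from 67

In-order: [16, 35, 67, 78, 92]


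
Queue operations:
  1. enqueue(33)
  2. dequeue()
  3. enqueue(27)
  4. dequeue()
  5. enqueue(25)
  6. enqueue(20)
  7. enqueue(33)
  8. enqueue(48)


enqueue(33) -> [33]
dequeue()->33, []
enqueue(27) -> [27]
dequeue()->27, []
enqueue(25) -> [25]
enqueue(20) -> [25, 20]
enqueue(33) -> [25, 20, 33]
enqueue(48) -> [25, 20, 33, 48]

Final queue: [25, 20, 33, 48]


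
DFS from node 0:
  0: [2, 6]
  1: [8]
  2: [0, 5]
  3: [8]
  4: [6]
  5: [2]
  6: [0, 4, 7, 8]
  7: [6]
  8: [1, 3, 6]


Visit 0, push [6, 2]
Visit 2, push [5]
Visit 5, push []
Visit 6, push [8, 7, 4]
Visit 4, push []
Visit 7, push []
Visit 8, push [3, 1]
Visit 1, push []
Visit 3, push []

DFS order: [0, 2, 5, 6, 4, 7, 8, 1, 3]


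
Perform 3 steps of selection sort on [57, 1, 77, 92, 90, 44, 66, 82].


Initial: [57, 1, 77, 92, 90, 44, 66, 82]
Step 1: min=1 at 1
  Swap: [1, 57, 77, 92, 90, 44, 66, 82]
Step 2: min=44 at 5
  Swap: [1, 44, 77, 92, 90, 57, 66, 82]
Step 3: min=57 at 5
  Swap: [1, 44, 57, 92, 90, 77, 66, 82]

After 3 steps: [1, 44, 57, 92, 90, 77, 66, 82]


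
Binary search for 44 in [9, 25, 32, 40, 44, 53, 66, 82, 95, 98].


Step 1: lo=0, hi=9, mid=4, val=44

Found at index 4


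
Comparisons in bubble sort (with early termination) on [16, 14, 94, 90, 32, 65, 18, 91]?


Algorithm: bubble sort (with early termination)
Input: [16, 14, 94, 90, 32, 65, 18, 91]
Sorted: [14, 16, 18, 32, 65, 90, 91, 94]

25


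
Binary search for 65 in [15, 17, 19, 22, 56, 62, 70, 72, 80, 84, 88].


Step 1: lo=0, hi=10, mid=5, val=62
Step 2: lo=6, hi=10, mid=8, val=80
Step 3: lo=6, hi=7, mid=6, val=70

Not found


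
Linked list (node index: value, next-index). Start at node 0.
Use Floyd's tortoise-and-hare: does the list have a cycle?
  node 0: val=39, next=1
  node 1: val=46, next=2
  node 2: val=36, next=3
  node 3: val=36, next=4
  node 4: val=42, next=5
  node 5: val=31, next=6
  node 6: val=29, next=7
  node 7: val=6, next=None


Floyd's tortoise (slow, +1) and hare (fast, +2):
  init: slow=0, fast=0
  step 1: slow=1, fast=2
  step 2: slow=2, fast=4
  step 3: slow=3, fast=6
  step 4: fast 6->7->None, no cycle

Cycle: no


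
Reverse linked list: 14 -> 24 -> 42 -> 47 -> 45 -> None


Step 1: curr=14, set curr.next=prev(None) | reversed so far: 14
Step 2: curr=24, set curr.next=prev(14) | reversed so far: 24 -> 14
Step 3: curr=42, set curr.next=prev(24) | reversed so far: 42 -> 24 -> 14
Step 4: curr=47, set curr.next=prev(42) | reversed so far: 47 -> 42 -> 24 -> 14
Step 5: curr=45, set curr.next=prev(47) | reversed so far: 45 -> 47 -> 42 -> 24 -> 14

45 -> 47 -> 42 -> 24 -> 14 -> None


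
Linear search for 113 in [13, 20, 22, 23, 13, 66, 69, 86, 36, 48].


i=0: 13!=113
i=1: 20!=113
i=2: 22!=113
i=3: 23!=113
i=4: 13!=113
i=5: 66!=113
i=6: 69!=113
i=7: 86!=113
i=8: 36!=113
i=9: 48!=113

Not found, 10 comps


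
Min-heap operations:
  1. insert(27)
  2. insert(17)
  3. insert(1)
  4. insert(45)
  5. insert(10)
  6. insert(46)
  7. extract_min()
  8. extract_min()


insert(27) -> [27]
insert(17) -> [17, 27]
insert(1) -> [1, 27, 17]
insert(45) -> [1, 27, 17, 45]
insert(10) -> [1, 10, 17, 45, 27]
insert(46) -> [1, 10, 17, 45, 27, 46]
extract_min()->1, [10, 27, 17, 45, 46]
extract_min()->10, [17, 27, 46, 45]

Final heap: [17, 27, 46, 45]


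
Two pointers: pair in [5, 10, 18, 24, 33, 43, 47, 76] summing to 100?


lo=0(5)+hi=7(76)=81
lo=1(10)+hi=7(76)=86
lo=2(18)+hi=7(76)=94
lo=3(24)+hi=7(76)=100

Yes: 24+76=100


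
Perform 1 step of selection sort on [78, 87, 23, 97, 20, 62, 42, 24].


Initial: [78, 87, 23, 97, 20, 62, 42, 24]
Step 1: min=20 at 4
  Swap: [20, 87, 23, 97, 78, 62, 42, 24]

After 1 step: [20, 87, 23, 97, 78, 62, 42, 24]


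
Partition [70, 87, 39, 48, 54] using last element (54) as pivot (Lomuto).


Pivot: 54
  39 <= 54: swap -> [39, 87, 70, 48, 54]
  48 <= 54: swap -> [39, 48, 70, 87, 54]
Place pivot at 2: [39, 48, 54, 87, 70]

Partitioned: [39, 48, 54, 87, 70]


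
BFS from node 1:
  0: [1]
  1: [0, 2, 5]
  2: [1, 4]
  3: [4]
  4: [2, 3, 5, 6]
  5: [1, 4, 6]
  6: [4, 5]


Visit 1, enqueue [0, 2, 5]
Visit 0, enqueue []
Visit 2, enqueue [4]
Visit 5, enqueue [6]
Visit 4, enqueue [3]
Visit 6, enqueue []
Visit 3, enqueue []

BFS order: [1, 0, 2, 5, 4, 6, 3]


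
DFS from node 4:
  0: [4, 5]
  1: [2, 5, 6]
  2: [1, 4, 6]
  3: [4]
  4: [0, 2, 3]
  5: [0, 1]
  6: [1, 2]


Visit 4, push [3, 2, 0]
Visit 0, push [5]
Visit 5, push [1]
Visit 1, push [6, 2]
Visit 2, push [6]
Visit 6, push []
Visit 3, push []

DFS order: [4, 0, 5, 1, 2, 6, 3]


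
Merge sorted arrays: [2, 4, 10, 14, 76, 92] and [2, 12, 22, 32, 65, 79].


Take 2 from A
Take 2 from B
Take 4 from A
Take 10 from A
Take 12 from B
Take 14 from A
Take 22 from B
Take 32 from B
Take 65 from B
Take 76 from A
Take 79 from B

Merged: [2, 2, 4, 10, 12, 14, 22, 32, 65, 76, 79, 92]


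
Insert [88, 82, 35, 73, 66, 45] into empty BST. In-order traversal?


Insert 88: root
Insert 82: L from 88
Insert 35: L from 88 -> L from 82
Insert 73: L from 88 -> L from 82 -> R from 35
Insert 66: L from 88 -> L from 82 -> R from 35 -> L from 73
Insert 45: L from 88 -> L from 82 -> R from 35 -> L from 73 -> L from 66

In-order: [35, 45, 66, 73, 82, 88]


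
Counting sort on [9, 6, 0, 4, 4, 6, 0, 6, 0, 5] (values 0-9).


Input: [9, 6, 0, 4, 4, 6, 0, 6, 0, 5]
Counts: [3, 0, 0, 0, 2, 1, 3, 0, 0, 1]

Sorted: [0, 0, 0, 4, 4, 5, 6, 6, 6, 9]


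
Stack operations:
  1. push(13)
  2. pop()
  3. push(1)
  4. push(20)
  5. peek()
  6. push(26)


push(13) -> [13]
pop()->13, []
push(1) -> [1]
push(20) -> [1, 20]
peek()->20
push(26) -> [1, 20, 26]

Final stack: [1, 20, 26]


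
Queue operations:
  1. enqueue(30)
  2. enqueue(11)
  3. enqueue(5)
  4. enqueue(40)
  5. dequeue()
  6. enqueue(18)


enqueue(30) -> [30]
enqueue(11) -> [30, 11]
enqueue(5) -> [30, 11, 5]
enqueue(40) -> [30, 11, 5, 40]
dequeue()->30, [11, 5, 40]
enqueue(18) -> [11, 5, 40, 18]

Final queue: [11, 5, 40, 18]


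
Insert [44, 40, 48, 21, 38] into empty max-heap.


Insert 44: [44]
Insert 40: [44, 40]
Insert 48: [48, 40, 44]
Insert 21: [48, 40, 44, 21]
Insert 38: [48, 40, 44, 21, 38]

Final heap: [48, 40, 44, 21, 38]


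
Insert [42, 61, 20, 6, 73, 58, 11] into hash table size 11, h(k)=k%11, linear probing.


Insert 42: h=9 -> slot 9
Insert 61: h=6 -> slot 6
Insert 20: h=9, 1 probes -> slot 10
Insert 6: h=6, 1 probes -> slot 7
Insert 73: h=7, 1 probes -> slot 8
Insert 58: h=3 -> slot 3
Insert 11: h=0 -> slot 0

Table: [11, None, None, 58, None, None, 61, 6, 73, 42, 20]


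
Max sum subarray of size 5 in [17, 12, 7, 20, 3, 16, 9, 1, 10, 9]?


[0:5]: 59
[1:6]: 58
[2:7]: 55
[3:8]: 49
[4:9]: 39
[5:10]: 45

Max: 59 at [0:5]


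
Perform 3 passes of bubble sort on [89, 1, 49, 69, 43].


Initial: [89, 1, 49, 69, 43]
Pass 1: [1, 49, 69, 43, 89] (4 swaps)
Pass 2: [1, 49, 43, 69, 89] (1 swaps)
Pass 3: [1, 43, 49, 69, 89] (1 swaps)

After 3 passes: [1, 43, 49, 69, 89]


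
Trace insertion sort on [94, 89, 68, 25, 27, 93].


Initial: [94, 89, 68, 25, 27, 93]
Insert 89: [89, 94, 68, 25, 27, 93]
Insert 68: [68, 89, 94, 25, 27, 93]
Insert 25: [25, 68, 89, 94, 27, 93]
Insert 27: [25, 27, 68, 89, 94, 93]
Insert 93: [25, 27, 68, 89, 93, 94]

Sorted: [25, 27, 68, 89, 93, 94]


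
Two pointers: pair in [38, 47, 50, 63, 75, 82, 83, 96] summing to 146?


lo=0(38)+hi=7(96)=134
lo=1(47)+hi=7(96)=143
lo=2(50)+hi=7(96)=146

Yes: 50+96=146


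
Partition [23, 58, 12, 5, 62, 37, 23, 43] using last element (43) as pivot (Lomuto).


Pivot: 43
  23 <= 43: advance i (no swap)
  12 <= 43: swap -> [23, 12, 58, 5, 62, 37, 23, 43]
  5 <= 43: swap -> [23, 12, 5, 58, 62, 37, 23, 43]
  37 <= 43: swap -> [23, 12, 5, 37, 62, 58, 23, 43]
  23 <= 43: swap -> [23, 12, 5, 37, 23, 58, 62, 43]
Place pivot at 5: [23, 12, 5, 37, 23, 43, 62, 58]

Partitioned: [23, 12, 5, 37, 23, 43, 62, 58]


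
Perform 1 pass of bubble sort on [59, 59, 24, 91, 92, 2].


Initial: [59, 59, 24, 91, 92, 2]
Pass 1: [59, 24, 59, 91, 2, 92] (2 swaps)

After 1 pass: [59, 24, 59, 91, 2, 92]


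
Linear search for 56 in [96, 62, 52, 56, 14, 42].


i=0: 96!=56
i=1: 62!=56
i=2: 52!=56
i=3: 56==56 found!

Found at 3, 4 comps


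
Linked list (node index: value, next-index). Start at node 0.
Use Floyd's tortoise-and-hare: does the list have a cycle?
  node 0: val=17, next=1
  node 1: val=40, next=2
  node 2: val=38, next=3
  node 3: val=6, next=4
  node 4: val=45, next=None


Floyd's tortoise (slow, +1) and hare (fast, +2):
  init: slow=0, fast=0
  step 1: slow=1, fast=2
  step 2: slow=2, fast=4
  step 3: fast -> None, no cycle

Cycle: no


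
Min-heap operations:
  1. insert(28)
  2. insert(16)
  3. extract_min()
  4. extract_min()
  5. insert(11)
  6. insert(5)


insert(28) -> [28]
insert(16) -> [16, 28]
extract_min()->16, [28]
extract_min()->28, []
insert(11) -> [11]
insert(5) -> [5, 11]

Final heap: [5, 11]


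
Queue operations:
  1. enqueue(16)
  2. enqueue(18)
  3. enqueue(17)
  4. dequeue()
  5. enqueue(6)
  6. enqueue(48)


enqueue(16) -> [16]
enqueue(18) -> [16, 18]
enqueue(17) -> [16, 18, 17]
dequeue()->16, [18, 17]
enqueue(6) -> [18, 17, 6]
enqueue(48) -> [18, 17, 6, 48]

Final queue: [18, 17, 6, 48]


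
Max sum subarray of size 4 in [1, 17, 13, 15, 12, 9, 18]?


[0:4]: 46
[1:5]: 57
[2:6]: 49
[3:7]: 54

Max: 57 at [1:5]


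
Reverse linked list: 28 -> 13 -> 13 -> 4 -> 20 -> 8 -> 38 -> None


Step 1: curr=28, set curr.next=prev(None) | reversed so far: 28
Step 2: curr=13, set curr.next=prev(28) | reversed so far: 13 -> 28
Step 3: curr=13, set curr.next=prev(13) | reversed so far: 13 -> 13 -> 28
Step 4: curr=4, set curr.next=prev(13) | reversed so far: 4 -> 13 -> 13 -> 28
Step 5: curr=20, set curr.next=prev(4) | reversed so far: 20 -> 4 -> 13 -> 13 -> 28
Step 6: curr=8, set curr.next=prev(20) | reversed so far: 8 -> 20 -> 4 -> 13 -> 13 -> 28
Step 7: curr=38, set curr.next=prev(8) | reversed so far: 38 -> 8 -> 20 -> 4 -> 13 -> 13 -> 28

38 -> 8 -> 20 -> 4 -> 13 -> 13 -> 28 -> None


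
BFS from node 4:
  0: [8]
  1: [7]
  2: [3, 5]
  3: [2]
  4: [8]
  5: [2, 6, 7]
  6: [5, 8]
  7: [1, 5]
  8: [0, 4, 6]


Visit 4, enqueue [8]
Visit 8, enqueue [0, 6]
Visit 0, enqueue []
Visit 6, enqueue [5]
Visit 5, enqueue [2, 7]
Visit 2, enqueue [3]
Visit 7, enqueue [1]
Visit 3, enqueue []
Visit 1, enqueue []

BFS order: [4, 8, 0, 6, 5, 2, 7, 3, 1]


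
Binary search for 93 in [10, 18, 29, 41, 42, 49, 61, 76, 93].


Step 1: lo=0, hi=8, mid=4, val=42
Step 2: lo=5, hi=8, mid=6, val=61
Step 3: lo=7, hi=8, mid=7, val=76
Step 4: lo=8, hi=8, mid=8, val=93

Found at index 8


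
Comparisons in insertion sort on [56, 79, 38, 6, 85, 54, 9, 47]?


Algorithm: insertion sort
Input: [56, 79, 38, 6, 85, 54, 9, 47]
Sorted: [6, 9, 38, 47, 54, 56, 79, 85]

22


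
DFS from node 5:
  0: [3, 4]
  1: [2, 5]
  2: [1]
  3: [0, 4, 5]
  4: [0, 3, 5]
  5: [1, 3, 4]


Visit 5, push [4, 3, 1]
Visit 1, push [2]
Visit 2, push []
Visit 3, push [4, 0]
Visit 0, push [4]
Visit 4, push []

DFS order: [5, 1, 2, 3, 0, 4]


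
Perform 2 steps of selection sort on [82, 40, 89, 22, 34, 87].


Initial: [82, 40, 89, 22, 34, 87]
Step 1: min=22 at 3
  Swap: [22, 40, 89, 82, 34, 87]
Step 2: min=34 at 4
  Swap: [22, 34, 89, 82, 40, 87]

After 2 steps: [22, 34, 89, 82, 40, 87]


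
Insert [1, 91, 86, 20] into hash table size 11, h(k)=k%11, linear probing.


Insert 1: h=1 -> slot 1
Insert 91: h=3 -> slot 3
Insert 86: h=9 -> slot 9
Insert 20: h=9, 1 probes -> slot 10

Table: [None, 1, None, 91, None, None, None, None, None, 86, 20]


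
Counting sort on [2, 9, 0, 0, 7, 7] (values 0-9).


Input: [2, 9, 0, 0, 7, 7]
Counts: [2, 0, 1, 0, 0, 0, 0, 2, 0, 1]

Sorted: [0, 0, 2, 7, 7, 9]


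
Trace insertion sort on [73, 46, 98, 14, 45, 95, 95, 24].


Initial: [73, 46, 98, 14, 45, 95, 95, 24]
Insert 46: [46, 73, 98, 14, 45, 95, 95, 24]
Insert 98: [46, 73, 98, 14, 45, 95, 95, 24]
Insert 14: [14, 46, 73, 98, 45, 95, 95, 24]
Insert 45: [14, 45, 46, 73, 98, 95, 95, 24]
Insert 95: [14, 45, 46, 73, 95, 98, 95, 24]
Insert 95: [14, 45, 46, 73, 95, 95, 98, 24]
Insert 24: [14, 24, 45, 46, 73, 95, 95, 98]

Sorted: [14, 24, 45, 46, 73, 95, 95, 98]


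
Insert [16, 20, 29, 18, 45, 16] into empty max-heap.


Insert 16: [16]
Insert 20: [20, 16]
Insert 29: [29, 16, 20]
Insert 18: [29, 18, 20, 16]
Insert 45: [45, 29, 20, 16, 18]
Insert 16: [45, 29, 20, 16, 18, 16]

Final heap: [45, 29, 20, 16, 18, 16]


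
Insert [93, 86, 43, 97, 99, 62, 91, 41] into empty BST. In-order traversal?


Insert 93: root
Insert 86: L from 93
Insert 43: L from 93 -> L from 86
Insert 97: R from 93
Insert 99: R from 93 -> R from 97
Insert 62: L from 93 -> L from 86 -> R from 43
Insert 91: L from 93 -> R from 86
Insert 41: L from 93 -> L from 86 -> L from 43

In-order: [41, 43, 62, 86, 91, 93, 97, 99]


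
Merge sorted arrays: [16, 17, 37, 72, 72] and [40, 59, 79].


Take 16 from A
Take 17 from A
Take 37 from A
Take 40 from B
Take 59 from B
Take 72 from A
Take 72 from A

Merged: [16, 17, 37, 40, 59, 72, 72, 79]


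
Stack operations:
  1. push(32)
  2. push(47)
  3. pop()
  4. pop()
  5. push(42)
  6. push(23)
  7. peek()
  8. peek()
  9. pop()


push(32) -> [32]
push(47) -> [32, 47]
pop()->47, [32]
pop()->32, []
push(42) -> [42]
push(23) -> [42, 23]
peek()->23
peek()->23
pop()->23, [42]

Final stack: [42]


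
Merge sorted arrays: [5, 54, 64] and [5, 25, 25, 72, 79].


Take 5 from A
Take 5 from B
Take 25 from B
Take 25 from B
Take 54 from A
Take 64 from A

Merged: [5, 5, 25, 25, 54, 64, 72, 79]


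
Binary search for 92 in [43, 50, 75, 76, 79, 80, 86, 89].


Step 1: lo=0, hi=7, mid=3, val=76
Step 2: lo=4, hi=7, mid=5, val=80
Step 3: lo=6, hi=7, mid=6, val=86
Step 4: lo=7, hi=7, mid=7, val=89

Not found


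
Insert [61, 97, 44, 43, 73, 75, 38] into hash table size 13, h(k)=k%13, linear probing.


Insert 61: h=9 -> slot 9
Insert 97: h=6 -> slot 6
Insert 44: h=5 -> slot 5
Insert 43: h=4 -> slot 4
Insert 73: h=8 -> slot 8
Insert 75: h=10 -> slot 10
Insert 38: h=12 -> slot 12

Table: [None, None, None, None, 43, 44, 97, None, 73, 61, 75, None, 38]


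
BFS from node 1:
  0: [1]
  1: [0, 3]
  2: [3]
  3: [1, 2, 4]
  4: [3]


Visit 1, enqueue [0, 3]
Visit 0, enqueue []
Visit 3, enqueue [2, 4]
Visit 2, enqueue []
Visit 4, enqueue []

BFS order: [1, 0, 3, 2, 4]


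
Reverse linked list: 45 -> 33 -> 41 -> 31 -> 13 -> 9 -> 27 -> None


Step 1: curr=45, set curr.next=prev(None) | reversed so far: 45
Step 2: curr=33, set curr.next=prev(45) | reversed so far: 33 -> 45
Step 3: curr=41, set curr.next=prev(33) | reversed so far: 41 -> 33 -> 45
Step 4: curr=31, set curr.next=prev(41) | reversed so far: 31 -> 41 -> 33 -> 45
Step 5: curr=13, set curr.next=prev(31) | reversed so far: 13 -> 31 -> 41 -> 33 -> 45
Step 6: curr=9, set curr.next=prev(13) | reversed so far: 9 -> 13 -> 31 -> 41 -> 33 -> 45
Step 7: curr=27, set curr.next=prev(9) | reversed so far: 27 -> 9 -> 13 -> 31 -> 41 -> 33 -> 45

27 -> 9 -> 13 -> 31 -> 41 -> 33 -> 45 -> None


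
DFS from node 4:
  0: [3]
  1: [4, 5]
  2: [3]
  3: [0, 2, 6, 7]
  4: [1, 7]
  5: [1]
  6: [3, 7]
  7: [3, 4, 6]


Visit 4, push [7, 1]
Visit 1, push [5]
Visit 5, push []
Visit 7, push [6, 3]
Visit 3, push [6, 2, 0]
Visit 0, push []
Visit 2, push []
Visit 6, push []

DFS order: [4, 1, 5, 7, 3, 0, 2, 6]


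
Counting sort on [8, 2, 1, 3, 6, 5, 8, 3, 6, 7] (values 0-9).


Input: [8, 2, 1, 3, 6, 5, 8, 3, 6, 7]
Counts: [0, 1, 1, 2, 0, 1, 2, 1, 2, 0]

Sorted: [1, 2, 3, 3, 5, 6, 6, 7, 8, 8]


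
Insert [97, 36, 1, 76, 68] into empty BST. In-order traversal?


Insert 97: root
Insert 36: L from 97
Insert 1: L from 97 -> L from 36
Insert 76: L from 97 -> R from 36
Insert 68: L from 97 -> R from 36 -> L from 76

In-order: [1, 36, 68, 76, 97]


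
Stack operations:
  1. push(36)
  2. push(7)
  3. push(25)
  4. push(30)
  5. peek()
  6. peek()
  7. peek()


push(36) -> [36]
push(7) -> [36, 7]
push(25) -> [36, 7, 25]
push(30) -> [36, 7, 25, 30]
peek()->30
peek()->30
peek()->30

Final stack: [36, 7, 25, 30]


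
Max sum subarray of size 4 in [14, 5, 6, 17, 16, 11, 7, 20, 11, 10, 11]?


[0:4]: 42
[1:5]: 44
[2:6]: 50
[3:7]: 51
[4:8]: 54
[5:9]: 49
[6:10]: 48
[7:11]: 52

Max: 54 at [4:8]


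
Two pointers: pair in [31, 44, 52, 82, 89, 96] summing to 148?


lo=0(31)+hi=5(96)=127
lo=1(44)+hi=5(96)=140
lo=2(52)+hi=5(96)=148

Yes: 52+96=148


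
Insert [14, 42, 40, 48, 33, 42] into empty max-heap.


Insert 14: [14]
Insert 42: [42, 14]
Insert 40: [42, 14, 40]
Insert 48: [48, 42, 40, 14]
Insert 33: [48, 42, 40, 14, 33]
Insert 42: [48, 42, 42, 14, 33, 40]

Final heap: [48, 42, 42, 14, 33, 40]


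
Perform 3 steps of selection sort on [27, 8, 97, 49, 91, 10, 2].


Initial: [27, 8, 97, 49, 91, 10, 2]
Step 1: min=2 at 6
  Swap: [2, 8, 97, 49, 91, 10, 27]
Step 2: min=8 at 1
  Swap: [2, 8, 97, 49, 91, 10, 27]
Step 3: min=10 at 5
  Swap: [2, 8, 10, 49, 91, 97, 27]

After 3 steps: [2, 8, 10, 49, 91, 97, 27]


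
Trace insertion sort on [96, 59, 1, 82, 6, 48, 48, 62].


Initial: [96, 59, 1, 82, 6, 48, 48, 62]
Insert 59: [59, 96, 1, 82, 6, 48, 48, 62]
Insert 1: [1, 59, 96, 82, 6, 48, 48, 62]
Insert 82: [1, 59, 82, 96, 6, 48, 48, 62]
Insert 6: [1, 6, 59, 82, 96, 48, 48, 62]
Insert 48: [1, 6, 48, 59, 82, 96, 48, 62]
Insert 48: [1, 6, 48, 48, 59, 82, 96, 62]
Insert 62: [1, 6, 48, 48, 59, 62, 82, 96]

Sorted: [1, 6, 48, 48, 59, 62, 82, 96]


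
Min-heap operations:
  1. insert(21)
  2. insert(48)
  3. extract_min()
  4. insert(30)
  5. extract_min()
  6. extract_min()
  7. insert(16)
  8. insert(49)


insert(21) -> [21]
insert(48) -> [21, 48]
extract_min()->21, [48]
insert(30) -> [30, 48]
extract_min()->30, [48]
extract_min()->48, []
insert(16) -> [16]
insert(49) -> [16, 49]

Final heap: [16, 49]


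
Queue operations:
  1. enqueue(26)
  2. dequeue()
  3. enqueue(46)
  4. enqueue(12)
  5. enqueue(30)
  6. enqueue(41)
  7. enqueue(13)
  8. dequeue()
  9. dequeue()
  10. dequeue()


enqueue(26) -> [26]
dequeue()->26, []
enqueue(46) -> [46]
enqueue(12) -> [46, 12]
enqueue(30) -> [46, 12, 30]
enqueue(41) -> [46, 12, 30, 41]
enqueue(13) -> [46, 12, 30, 41, 13]
dequeue()->46, [12, 30, 41, 13]
dequeue()->12, [30, 41, 13]
dequeue()->30, [41, 13]

Final queue: [41, 13]


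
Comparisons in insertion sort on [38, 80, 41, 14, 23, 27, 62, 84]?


Algorithm: insertion sort
Input: [38, 80, 41, 14, 23, 27, 62, 84]
Sorted: [14, 23, 27, 38, 41, 62, 80, 84]

17


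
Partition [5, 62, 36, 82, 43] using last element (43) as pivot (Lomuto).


Pivot: 43
  5 <= 43: advance i (no swap)
  36 <= 43: swap -> [5, 36, 62, 82, 43]
Place pivot at 2: [5, 36, 43, 82, 62]

Partitioned: [5, 36, 43, 82, 62]


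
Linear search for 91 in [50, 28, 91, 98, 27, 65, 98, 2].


i=0: 50!=91
i=1: 28!=91
i=2: 91==91 found!

Found at 2, 3 comps


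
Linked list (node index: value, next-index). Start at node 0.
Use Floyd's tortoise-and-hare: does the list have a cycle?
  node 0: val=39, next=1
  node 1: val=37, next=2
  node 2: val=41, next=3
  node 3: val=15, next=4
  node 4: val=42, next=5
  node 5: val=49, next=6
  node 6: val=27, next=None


Floyd's tortoise (slow, +1) and hare (fast, +2):
  init: slow=0, fast=0
  step 1: slow=1, fast=2
  step 2: slow=2, fast=4
  step 3: slow=3, fast=6
  step 4: fast -> None, no cycle

Cycle: no


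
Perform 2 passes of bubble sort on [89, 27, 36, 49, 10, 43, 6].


Initial: [89, 27, 36, 49, 10, 43, 6]
Pass 1: [27, 36, 49, 10, 43, 6, 89] (6 swaps)
Pass 2: [27, 36, 10, 43, 6, 49, 89] (3 swaps)

After 2 passes: [27, 36, 10, 43, 6, 49, 89]


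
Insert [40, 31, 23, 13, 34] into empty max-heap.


Insert 40: [40]
Insert 31: [40, 31]
Insert 23: [40, 31, 23]
Insert 13: [40, 31, 23, 13]
Insert 34: [40, 34, 23, 13, 31]

Final heap: [40, 34, 23, 13, 31]


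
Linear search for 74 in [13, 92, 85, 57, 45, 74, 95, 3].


i=0: 13!=74
i=1: 92!=74
i=2: 85!=74
i=3: 57!=74
i=4: 45!=74
i=5: 74==74 found!

Found at 5, 6 comps


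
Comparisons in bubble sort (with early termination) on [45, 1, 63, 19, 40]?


Algorithm: bubble sort (with early termination)
Input: [45, 1, 63, 19, 40]
Sorted: [1, 19, 40, 45, 63]

9


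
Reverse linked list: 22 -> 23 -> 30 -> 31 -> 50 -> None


Step 1: curr=22, set curr.next=prev(None) | reversed so far: 22
Step 2: curr=23, set curr.next=prev(22) | reversed so far: 23 -> 22
Step 3: curr=30, set curr.next=prev(23) | reversed so far: 30 -> 23 -> 22
Step 4: curr=31, set curr.next=prev(30) | reversed so far: 31 -> 30 -> 23 -> 22
Step 5: curr=50, set curr.next=prev(31) | reversed so far: 50 -> 31 -> 30 -> 23 -> 22

50 -> 31 -> 30 -> 23 -> 22 -> None


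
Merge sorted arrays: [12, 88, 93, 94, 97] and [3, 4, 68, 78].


Take 3 from B
Take 4 from B
Take 12 from A
Take 68 from B
Take 78 from B

Merged: [3, 4, 12, 68, 78, 88, 93, 94, 97]


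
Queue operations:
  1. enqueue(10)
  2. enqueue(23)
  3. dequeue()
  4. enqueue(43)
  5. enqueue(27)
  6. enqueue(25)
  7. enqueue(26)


enqueue(10) -> [10]
enqueue(23) -> [10, 23]
dequeue()->10, [23]
enqueue(43) -> [23, 43]
enqueue(27) -> [23, 43, 27]
enqueue(25) -> [23, 43, 27, 25]
enqueue(26) -> [23, 43, 27, 25, 26]

Final queue: [23, 43, 27, 25, 26]


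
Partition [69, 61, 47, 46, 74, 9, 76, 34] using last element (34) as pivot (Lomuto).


Pivot: 34
  9 <= 34: swap -> [9, 61, 47, 46, 74, 69, 76, 34]
Place pivot at 1: [9, 34, 47, 46, 74, 69, 76, 61]

Partitioned: [9, 34, 47, 46, 74, 69, 76, 61]


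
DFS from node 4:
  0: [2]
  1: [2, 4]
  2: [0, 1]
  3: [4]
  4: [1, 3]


Visit 4, push [3, 1]
Visit 1, push [2]
Visit 2, push [0]
Visit 0, push []
Visit 3, push []

DFS order: [4, 1, 2, 0, 3]


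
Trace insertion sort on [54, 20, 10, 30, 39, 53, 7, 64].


Initial: [54, 20, 10, 30, 39, 53, 7, 64]
Insert 20: [20, 54, 10, 30, 39, 53, 7, 64]
Insert 10: [10, 20, 54, 30, 39, 53, 7, 64]
Insert 30: [10, 20, 30, 54, 39, 53, 7, 64]
Insert 39: [10, 20, 30, 39, 54, 53, 7, 64]
Insert 53: [10, 20, 30, 39, 53, 54, 7, 64]
Insert 7: [7, 10, 20, 30, 39, 53, 54, 64]
Insert 64: [7, 10, 20, 30, 39, 53, 54, 64]

Sorted: [7, 10, 20, 30, 39, 53, 54, 64]


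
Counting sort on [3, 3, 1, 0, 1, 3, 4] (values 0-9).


Input: [3, 3, 1, 0, 1, 3, 4]
Counts: [1, 2, 0, 3, 1, 0, 0, 0, 0, 0]

Sorted: [0, 1, 1, 3, 3, 3, 4]


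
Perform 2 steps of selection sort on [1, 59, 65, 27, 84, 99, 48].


Initial: [1, 59, 65, 27, 84, 99, 48]
Step 1: min=1 at 0
  Swap: [1, 59, 65, 27, 84, 99, 48]
Step 2: min=27 at 3
  Swap: [1, 27, 65, 59, 84, 99, 48]

After 2 steps: [1, 27, 65, 59, 84, 99, 48]


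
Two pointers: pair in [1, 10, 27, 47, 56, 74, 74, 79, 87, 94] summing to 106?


lo=0(1)+hi=9(94)=95
lo=1(10)+hi=9(94)=104
lo=2(27)+hi=9(94)=121
lo=2(27)+hi=8(87)=114
lo=2(27)+hi=7(79)=106

Yes: 27+79=106


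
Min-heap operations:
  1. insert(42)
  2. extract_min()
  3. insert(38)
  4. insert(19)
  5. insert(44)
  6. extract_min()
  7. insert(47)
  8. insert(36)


insert(42) -> [42]
extract_min()->42, []
insert(38) -> [38]
insert(19) -> [19, 38]
insert(44) -> [19, 38, 44]
extract_min()->19, [38, 44]
insert(47) -> [38, 44, 47]
insert(36) -> [36, 38, 47, 44]

Final heap: [36, 38, 47, 44]


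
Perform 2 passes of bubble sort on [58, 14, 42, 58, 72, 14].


Initial: [58, 14, 42, 58, 72, 14]
Pass 1: [14, 42, 58, 58, 14, 72] (3 swaps)
Pass 2: [14, 42, 58, 14, 58, 72] (1 swaps)

After 2 passes: [14, 42, 58, 14, 58, 72]


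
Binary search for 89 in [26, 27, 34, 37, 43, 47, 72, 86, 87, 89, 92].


Step 1: lo=0, hi=10, mid=5, val=47
Step 2: lo=6, hi=10, mid=8, val=87
Step 3: lo=9, hi=10, mid=9, val=89

Found at index 9


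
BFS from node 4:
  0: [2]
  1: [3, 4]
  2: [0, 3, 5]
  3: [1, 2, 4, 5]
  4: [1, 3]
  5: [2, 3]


Visit 4, enqueue [1, 3]
Visit 1, enqueue []
Visit 3, enqueue [2, 5]
Visit 2, enqueue [0]
Visit 5, enqueue []
Visit 0, enqueue []

BFS order: [4, 1, 3, 2, 5, 0]


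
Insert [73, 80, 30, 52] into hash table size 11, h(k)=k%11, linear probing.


Insert 73: h=7 -> slot 7
Insert 80: h=3 -> slot 3
Insert 30: h=8 -> slot 8
Insert 52: h=8, 1 probes -> slot 9

Table: [None, None, None, 80, None, None, None, 73, 30, 52, None]


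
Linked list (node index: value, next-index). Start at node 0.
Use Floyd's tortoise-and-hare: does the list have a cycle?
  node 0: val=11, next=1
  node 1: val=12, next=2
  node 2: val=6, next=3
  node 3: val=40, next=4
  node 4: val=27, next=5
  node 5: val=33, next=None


Floyd's tortoise (slow, +1) and hare (fast, +2):
  init: slow=0, fast=0
  step 1: slow=1, fast=2
  step 2: slow=2, fast=4
  step 3: fast 4->5->None, no cycle

Cycle: no


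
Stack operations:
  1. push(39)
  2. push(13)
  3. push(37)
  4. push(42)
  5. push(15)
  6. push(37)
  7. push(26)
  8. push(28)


push(39) -> [39]
push(13) -> [39, 13]
push(37) -> [39, 13, 37]
push(42) -> [39, 13, 37, 42]
push(15) -> [39, 13, 37, 42, 15]
push(37) -> [39, 13, 37, 42, 15, 37]
push(26) -> [39, 13, 37, 42, 15, 37, 26]
push(28) -> [39, 13, 37, 42, 15, 37, 26, 28]

Final stack: [39, 13, 37, 42, 15, 37, 26, 28]


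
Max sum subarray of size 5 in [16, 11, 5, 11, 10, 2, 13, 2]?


[0:5]: 53
[1:6]: 39
[2:7]: 41
[3:8]: 38

Max: 53 at [0:5]


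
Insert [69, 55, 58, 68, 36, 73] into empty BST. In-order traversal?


Insert 69: root
Insert 55: L from 69
Insert 58: L from 69 -> R from 55
Insert 68: L from 69 -> R from 55 -> R from 58
Insert 36: L from 69 -> L from 55
Insert 73: R from 69

In-order: [36, 55, 58, 68, 69, 73]


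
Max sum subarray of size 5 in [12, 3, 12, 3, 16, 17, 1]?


[0:5]: 46
[1:6]: 51
[2:7]: 49

Max: 51 at [1:6]


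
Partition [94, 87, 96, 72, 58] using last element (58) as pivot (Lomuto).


Pivot: 58
Place pivot at 0: [58, 87, 96, 72, 94]

Partitioned: [58, 87, 96, 72, 94]


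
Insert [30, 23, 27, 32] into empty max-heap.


Insert 30: [30]
Insert 23: [30, 23]
Insert 27: [30, 23, 27]
Insert 32: [32, 30, 27, 23]

Final heap: [32, 30, 27, 23]


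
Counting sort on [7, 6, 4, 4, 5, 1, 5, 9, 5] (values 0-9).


Input: [7, 6, 4, 4, 5, 1, 5, 9, 5]
Counts: [0, 1, 0, 0, 2, 3, 1, 1, 0, 1]

Sorted: [1, 4, 4, 5, 5, 5, 6, 7, 9]


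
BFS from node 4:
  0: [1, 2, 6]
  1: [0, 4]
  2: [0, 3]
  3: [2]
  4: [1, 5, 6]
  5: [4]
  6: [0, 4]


Visit 4, enqueue [1, 5, 6]
Visit 1, enqueue [0]
Visit 5, enqueue []
Visit 6, enqueue []
Visit 0, enqueue [2]
Visit 2, enqueue [3]
Visit 3, enqueue []

BFS order: [4, 1, 5, 6, 0, 2, 3]


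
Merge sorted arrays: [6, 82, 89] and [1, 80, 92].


Take 1 from B
Take 6 from A
Take 80 from B
Take 82 from A
Take 89 from A

Merged: [1, 6, 80, 82, 89, 92]


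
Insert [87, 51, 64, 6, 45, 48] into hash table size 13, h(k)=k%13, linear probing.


Insert 87: h=9 -> slot 9
Insert 51: h=12 -> slot 12
Insert 64: h=12, 1 probes -> slot 0
Insert 6: h=6 -> slot 6
Insert 45: h=6, 1 probes -> slot 7
Insert 48: h=9, 1 probes -> slot 10

Table: [64, None, None, None, None, None, 6, 45, None, 87, 48, None, 51]


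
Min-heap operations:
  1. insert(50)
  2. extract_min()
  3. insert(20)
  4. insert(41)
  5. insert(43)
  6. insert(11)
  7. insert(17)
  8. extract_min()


insert(50) -> [50]
extract_min()->50, []
insert(20) -> [20]
insert(41) -> [20, 41]
insert(43) -> [20, 41, 43]
insert(11) -> [11, 20, 43, 41]
insert(17) -> [11, 17, 43, 41, 20]
extract_min()->11, [17, 20, 43, 41]

Final heap: [17, 20, 43, 41]


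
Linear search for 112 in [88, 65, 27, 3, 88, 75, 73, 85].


i=0: 88!=112
i=1: 65!=112
i=2: 27!=112
i=3: 3!=112
i=4: 88!=112
i=5: 75!=112
i=6: 73!=112
i=7: 85!=112

Not found, 8 comps


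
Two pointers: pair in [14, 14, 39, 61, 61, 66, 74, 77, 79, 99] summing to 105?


lo=0(14)+hi=9(99)=113
lo=0(14)+hi=8(79)=93
lo=1(14)+hi=8(79)=93
lo=2(39)+hi=8(79)=118
lo=2(39)+hi=7(77)=116
lo=2(39)+hi=6(74)=113
lo=2(39)+hi=5(66)=105

Yes: 39+66=105


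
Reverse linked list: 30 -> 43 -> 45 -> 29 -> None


Step 1: curr=30, set curr.next=prev(None) | reversed so far: 30
Step 2: curr=43, set curr.next=prev(30) | reversed so far: 43 -> 30
Step 3: curr=45, set curr.next=prev(43) | reversed so far: 45 -> 43 -> 30
Step 4: curr=29, set curr.next=prev(45) | reversed so far: 29 -> 45 -> 43 -> 30

29 -> 45 -> 43 -> 30 -> None


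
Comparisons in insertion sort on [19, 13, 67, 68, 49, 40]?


Algorithm: insertion sort
Input: [19, 13, 67, 68, 49, 40]
Sorted: [13, 19, 40, 49, 67, 68]

10


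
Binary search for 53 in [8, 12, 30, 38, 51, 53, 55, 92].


Step 1: lo=0, hi=7, mid=3, val=38
Step 2: lo=4, hi=7, mid=5, val=53

Found at index 5


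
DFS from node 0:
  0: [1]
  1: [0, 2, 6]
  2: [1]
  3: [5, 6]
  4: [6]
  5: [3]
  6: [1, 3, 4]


Visit 0, push [1]
Visit 1, push [6, 2]
Visit 2, push []
Visit 6, push [4, 3]
Visit 3, push [5]
Visit 5, push []
Visit 4, push []

DFS order: [0, 1, 2, 6, 3, 5, 4]


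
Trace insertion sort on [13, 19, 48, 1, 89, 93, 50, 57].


Initial: [13, 19, 48, 1, 89, 93, 50, 57]
Insert 19: [13, 19, 48, 1, 89, 93, 50, 57]
Insert 48: [13, 19, 48, 1, 89, 93, 50, 57]
Insert 1: [1, 13, 19, 48, 89, 93, 50, 57]
Insert 89: [1, 13, 19, 48, 89, 93, 50, 57]
Insert 93: [1, 13, 19, 48, 89, 93, 50, 57]
Insert 50: [1, 13, 19, 48, 50, 89, 93, 57]
Insert 57: [1, 13, 19, 48, 50, 57, 89, 93]

Sorted: [1, 13, 19, 48, 50, 57, 89, 93]


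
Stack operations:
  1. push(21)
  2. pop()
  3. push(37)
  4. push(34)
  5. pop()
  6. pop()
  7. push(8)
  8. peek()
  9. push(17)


push(21) -> [21]
pop()->21, []
push(37) -> [37]
push(34) -> [37, 34]
pop()->34, [37]
pop()->37, []
push(8) -> [8]
peek()->8
push(17) -> [8, 17]

Final stack: [8, 17]


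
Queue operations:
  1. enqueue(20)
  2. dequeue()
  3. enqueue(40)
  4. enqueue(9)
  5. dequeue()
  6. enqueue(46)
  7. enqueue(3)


enqueue(20) -> [20]
dequeue()->20, []
enqueue(40) -> [40]
enqueue(9) -> [40, 9]
dequeue()->40, [9]
enqueue(46) -> [9, 46]
enqueue(3) -> [9, 46, 3]

Final queue: [9, 46, 3]


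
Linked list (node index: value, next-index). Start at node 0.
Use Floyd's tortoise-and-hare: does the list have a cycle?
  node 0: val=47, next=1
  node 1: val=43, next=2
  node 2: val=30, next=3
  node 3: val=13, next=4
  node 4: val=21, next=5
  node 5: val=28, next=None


Floyd's tortoise (slow, +1) and hare (fast, +2):
  init: slow=0, fast=0
  step 1: slow=1, fast=2
  step 2: slow=2, fast=4
  step 3: fast 4->5->None, no cycle

Cycle: no


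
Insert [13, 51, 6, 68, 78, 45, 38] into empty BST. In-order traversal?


Insert 13: root
Insert 51: R from 13
Insert 6: L from 13
Insert 68: R from 13 -> R from 51
Insert 78: R from 13 -> R from 51 -> R from 68
Insert 45: R from 13 -> L from 51
Insert 38: R from 13 -> L from 51 -> L from 45

In-order: [6, 13, 38, 45, 51, 68, 78]


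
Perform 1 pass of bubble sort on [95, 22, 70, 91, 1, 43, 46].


Initial: [95, 22, 70, 91, 1, 43, 46]
Pass 1: [22, 70, 91, 1, 43, 46, 95] (6 swaps)

After 1 pass: [22, 70, 91, 1, 43, 46, 95]


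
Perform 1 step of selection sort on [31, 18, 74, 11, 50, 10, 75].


Initial: [31, 18, 74, 11, 50, 10, 75]
Step 1: min=10 at 5
  Swap: [10, 18, 74, 11, 50, 31, 75]

After 1 step: [10, 18, 74, 11, 50, 31, 75]


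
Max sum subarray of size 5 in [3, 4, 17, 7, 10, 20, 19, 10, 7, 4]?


[0:5]: 41
[1:6]: 58
[2:7]: 73
[3:8]: 66
[4:9]: 66
[5:10]: 60

Max: 73 at [2:7]


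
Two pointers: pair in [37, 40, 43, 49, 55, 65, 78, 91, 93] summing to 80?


lo=0(37)+hi=8(93)=130
lo=0(37)+hi=7(91)=128
lo=0(37)+hi=6(78)=115
lo=0(37)+hi=5(65)=102
lo=0(37)+hi=4(55)=92
lo=0(37)+hi=3(49)=86
lo=0(37)+hi=2(43)=80

Yes: 37+43=80


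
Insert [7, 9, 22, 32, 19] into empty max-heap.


Insert 7: [7]
Insert 9: [9, 7]
Insert 22: [22, 7, 9]
Insert 32: [32, 22, 9, 7]
Insert 19: [32, 22, 9, 7, 19]

Final heap: [32, 22, 9, 7, 19]


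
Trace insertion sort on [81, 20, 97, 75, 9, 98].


Initial: [81, 20, 97, 75, 9, 98]
Insert 20: [20, 81, 97, 75, 9, 98]
Insert 97: [20, 81, 97, 75, 9, 98]
Insert 75: [20, 75, 81, 97, 9, 98]
Insert 9: [9, 20, 75, 81, 97, 98]
Insert 98: [9, 20, 75, 81, 97, 98]

Sorted: [9, 20, 75, 81, 97, 98]


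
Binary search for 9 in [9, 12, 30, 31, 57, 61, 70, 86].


Step 1: lo=0, hi=7, mid=3, val=31
Step 2: lo=0, hi=2, mid=1, val=12
Step 3: lo=0, hi=0, mid=0, val=9

Found at index 0


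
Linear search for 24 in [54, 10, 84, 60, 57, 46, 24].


i=0: 54!=24
i=1: 10!=24
i=2: 84!=24
i=3: 60!=24
i=4: 57!=24
i=5: 46!=24
i=6: 24==24 found!

Found at 6, 7 comps


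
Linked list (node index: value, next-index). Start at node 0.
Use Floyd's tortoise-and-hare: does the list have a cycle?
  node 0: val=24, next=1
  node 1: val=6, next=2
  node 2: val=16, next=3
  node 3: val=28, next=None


Floyd's tortoise (slow, +1) and hare (fast, +2):
  init: slow=0, fast=0
  step 1: slow=1, fast=2
  step 2: fast 2->3->None, no cycle

Cycle: no


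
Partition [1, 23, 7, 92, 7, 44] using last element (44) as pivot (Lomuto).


Pivot: 44
  1 <= 44: advance i (no swap)
  23 <= 44: advance i (no swap)
  7 <= 44: advance i (no swap)
  7 <= 44: swap -> [1, 23, 7, 7, 92, 44]
Place pivot at 4: [1, 23, 7, 7, 44, 92]

Partitioned: [1, 23, 7, 7, 44, 92]


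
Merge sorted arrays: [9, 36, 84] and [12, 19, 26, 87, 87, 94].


Take 9 from A
Take 12 from B
Take 19 from B
Take 26 from B
Take 36 from A
Take 84 from A

Merged: [9, 12, 19, 26, 36, 84, 87, 87, 94]


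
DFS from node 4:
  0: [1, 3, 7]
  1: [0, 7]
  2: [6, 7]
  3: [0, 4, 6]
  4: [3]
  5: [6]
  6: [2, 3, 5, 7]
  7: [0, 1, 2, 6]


Visit 4, push [3]
Visit 3, push [6, 0]
Visit 0, push [7, 1]
Visit 1, push [7]
Visit 7, push [6, 2]
Visit 2, push [6]
Visit 6, push [5]
Visit 5, push []

DFS order: [4, 3, 0, 1, 7, 2, 6, 5]


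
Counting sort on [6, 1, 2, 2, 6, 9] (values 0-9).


Input: [6, 1, 2, 2, 6, 9]
Counts: [0, 1, 2, 0, 0, 0, 2, 0, 0, 1]

Sorted: [1, 2, 2, 6, 6, 9]


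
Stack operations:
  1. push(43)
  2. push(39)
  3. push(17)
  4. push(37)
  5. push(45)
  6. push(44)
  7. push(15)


push(43) -> [43]
push(39) -> [43, 39]
push(17) -> [43, 39, 17]
push(37) -> [43, 39, 17, 37]
push(45) -> [43, 39, 17, 37, 45]
push(44) -> [43, 39, 17, 37, 45, 44]
push(15) -> [43, 39, 17, 37, 45, 44, 15]

Final stack: [43, 39, 17, 37, 45, 44, 15]


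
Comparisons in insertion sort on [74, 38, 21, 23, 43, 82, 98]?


Algorithm: insertion sort
Input: [74, 38, 21, 23, 43, 82, 98]
Sorted: [21, 23, 38, 43, 74, 82, 98]

10


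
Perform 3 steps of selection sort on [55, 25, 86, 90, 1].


Initial: [55, 25, 86, 90, 1]
Step 1: min=1 at 4
  Swap: [1, 25, 86, 90, 55]
Step 2: min=25 at 1
  Swap: [1, 25, 86, 90, 55]
Step 3: min=55 at 4
  Swap: [1, 25, 55, 90, 86]

After 3 steps: [1, 25, 55, 90, 86]


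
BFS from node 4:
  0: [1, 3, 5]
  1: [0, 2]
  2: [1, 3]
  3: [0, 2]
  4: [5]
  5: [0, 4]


Visit 4, enqueue [5]
Visit 5, enqueue [0]
Visit 0, enqueue [1, 3]
Visit 1, enqueue [2]
Visit 3, enqueue []
Visit 2, enqueue []

BFS order: [4, 5, 0, 1, 3, 2]


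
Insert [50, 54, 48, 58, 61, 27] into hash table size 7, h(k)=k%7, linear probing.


Insert 50: h=1 -> slot 1
Insert 54: h=5 -> slot 5
Insert 48: h=6 -> slot 6
Insert 58: h=2 -> slot 2
Insert 61: h=5, 2 probes -> slot 0
Insert 27: h=6, 4 probes -> slot 3

Table: [61, 50, 58, 27, None, 54, 48]


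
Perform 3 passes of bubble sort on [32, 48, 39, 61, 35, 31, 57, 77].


Initial: [32, 48, 39, 61, 35, 31, 57, 77]
Pass 1: [32, 39, 48, 35, 31, 57, 61, 77] (4 swaps)
Pass 2: [32, 39, 35, 31, 48, 57, 61, 77] (2 swaps)
Pass 3: [32, 35, 31, 39, 48, 57, 61, 77] (2 swaps)

After 3 passes: [32, 35, 31, 39, 48, 57, 61, 77]
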